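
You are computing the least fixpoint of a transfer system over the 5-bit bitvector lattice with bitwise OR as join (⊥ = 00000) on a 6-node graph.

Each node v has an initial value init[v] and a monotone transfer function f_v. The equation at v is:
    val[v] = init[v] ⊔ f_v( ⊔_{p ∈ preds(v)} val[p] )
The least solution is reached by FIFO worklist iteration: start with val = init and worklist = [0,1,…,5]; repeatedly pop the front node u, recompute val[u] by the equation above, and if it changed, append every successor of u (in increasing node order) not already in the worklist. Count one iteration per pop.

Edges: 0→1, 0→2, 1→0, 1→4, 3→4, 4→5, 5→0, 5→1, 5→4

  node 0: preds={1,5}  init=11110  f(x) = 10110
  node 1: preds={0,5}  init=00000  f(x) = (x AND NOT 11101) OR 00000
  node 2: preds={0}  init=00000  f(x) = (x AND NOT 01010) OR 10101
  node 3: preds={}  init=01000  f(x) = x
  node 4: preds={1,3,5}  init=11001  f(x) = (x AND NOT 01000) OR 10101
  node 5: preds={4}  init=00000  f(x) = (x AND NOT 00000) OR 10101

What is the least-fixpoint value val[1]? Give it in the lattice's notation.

00010

Iteration log — 9 steps:
  step 1. node 0  ⊔preds=00000  new=11110  stable
  step 2. node 1  ⊔preds=11110  new=00010  old=00000  +wl: 0
  step 3. node 2  ⊔preds=11110  new=10101  old=00000  +wl: 
  step 4. node 3  ⊔preds=00000  new=01000  stable
  step 5. node 4  ⊔preds=01010  new=11111  old=11001  +wl: 
  step 6. node 5  ⊔preds=11111  new=11111  old=00000  +wl: 1,4
  step 7. node 0  ⊔preds=11111  new=11110  stable
  step 8. node 1  ⊔preds=11111  new=00010  stable
  step 9. node 4  ⊔preds=11111  new=11111  stable

Least fixpoint reached:
  node 0: 11110
  node 1: 00010
  node 2: 10101
  node 3: 01000
  node 4: 11111
  node 5: 11111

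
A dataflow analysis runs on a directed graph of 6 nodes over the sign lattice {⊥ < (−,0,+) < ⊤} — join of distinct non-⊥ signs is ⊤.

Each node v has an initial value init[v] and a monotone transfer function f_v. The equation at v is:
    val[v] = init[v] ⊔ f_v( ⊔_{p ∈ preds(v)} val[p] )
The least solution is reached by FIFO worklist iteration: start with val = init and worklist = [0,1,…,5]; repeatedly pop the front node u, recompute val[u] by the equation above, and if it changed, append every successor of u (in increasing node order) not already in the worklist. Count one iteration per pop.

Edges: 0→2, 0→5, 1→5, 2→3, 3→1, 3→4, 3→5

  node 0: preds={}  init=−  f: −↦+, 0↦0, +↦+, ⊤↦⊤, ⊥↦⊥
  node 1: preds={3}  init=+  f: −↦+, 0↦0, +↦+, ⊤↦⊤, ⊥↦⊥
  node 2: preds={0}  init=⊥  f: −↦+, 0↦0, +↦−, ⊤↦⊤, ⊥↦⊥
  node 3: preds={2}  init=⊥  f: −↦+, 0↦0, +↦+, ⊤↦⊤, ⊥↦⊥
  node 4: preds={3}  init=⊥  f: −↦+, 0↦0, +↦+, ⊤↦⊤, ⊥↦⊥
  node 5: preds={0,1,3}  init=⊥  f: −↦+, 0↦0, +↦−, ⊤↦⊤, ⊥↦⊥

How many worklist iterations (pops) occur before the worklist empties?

7

Worklist (7 pops):
  #1 pop 0: in=⊥ → − (no change)
  #2 pop 1: in=⊥ → + (no change)
  #3 pop 2: in=− → + (was ⊥); enqueue []
  #4 pop 3: in=+ → + (was ⊥); enqueue [1]
  #5 pop 4: in=+ → + (was ⊥); enqueue []
  #6 pop 5: in=⊤ → ⊤ (was ⊥); enqueue []
  #7 pop 1: in=+ → + (no change)

Fixpoint:
  val[0] = −
  val[1] = +
  val[2] = +
  val[3] = +
  val[4] = +
  val[5] = ⊤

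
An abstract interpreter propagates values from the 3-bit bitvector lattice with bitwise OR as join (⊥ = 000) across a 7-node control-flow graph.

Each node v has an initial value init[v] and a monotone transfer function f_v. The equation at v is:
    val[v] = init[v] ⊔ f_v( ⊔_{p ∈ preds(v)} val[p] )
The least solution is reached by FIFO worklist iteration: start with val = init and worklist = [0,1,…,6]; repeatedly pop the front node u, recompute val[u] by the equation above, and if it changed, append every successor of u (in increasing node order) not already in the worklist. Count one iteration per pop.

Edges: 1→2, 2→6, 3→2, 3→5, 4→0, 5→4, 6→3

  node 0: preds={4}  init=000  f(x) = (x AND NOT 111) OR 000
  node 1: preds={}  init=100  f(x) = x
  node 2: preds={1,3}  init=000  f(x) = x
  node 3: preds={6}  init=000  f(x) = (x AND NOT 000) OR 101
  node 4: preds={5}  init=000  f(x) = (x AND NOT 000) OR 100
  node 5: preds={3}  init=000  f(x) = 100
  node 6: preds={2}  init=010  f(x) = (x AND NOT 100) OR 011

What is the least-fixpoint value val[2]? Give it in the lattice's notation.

111

Trace (12 dequeues):
  [1] u=0 | in 000 | out 000 | ==
  [2] u=1 | in 000 | out 100 | ==
  [3] u=2 | in 100 | out 100 | prev 000 | push {}
  [4] u=3 | in 010 | out 111 | prev 000 | push {2}
  [5] u=4 | in 000 | out 100 | prev 000 | push {0}
  [6] u=5 | in 111 | out 100 | prev 000 | push {4}
  [7] u=6 | in 100 | out 011 | prev 010 | push {3}
  [8] u=2 | in 111 | out 111 | prev 100 | push {6}
  [9] u=0 | in 100 | out 000 | ==
  [10] u=4 | in 100 | out 100 | ==
  [11] u=3 | in 011 | out 111 | ==
  [12] u=6 | in 111 | out 011 | ==

Converged values:
  [0] 000
  [1] 100
  [2] 111
  [3] 111
  [4] 100
  [5] 100
  [6] 011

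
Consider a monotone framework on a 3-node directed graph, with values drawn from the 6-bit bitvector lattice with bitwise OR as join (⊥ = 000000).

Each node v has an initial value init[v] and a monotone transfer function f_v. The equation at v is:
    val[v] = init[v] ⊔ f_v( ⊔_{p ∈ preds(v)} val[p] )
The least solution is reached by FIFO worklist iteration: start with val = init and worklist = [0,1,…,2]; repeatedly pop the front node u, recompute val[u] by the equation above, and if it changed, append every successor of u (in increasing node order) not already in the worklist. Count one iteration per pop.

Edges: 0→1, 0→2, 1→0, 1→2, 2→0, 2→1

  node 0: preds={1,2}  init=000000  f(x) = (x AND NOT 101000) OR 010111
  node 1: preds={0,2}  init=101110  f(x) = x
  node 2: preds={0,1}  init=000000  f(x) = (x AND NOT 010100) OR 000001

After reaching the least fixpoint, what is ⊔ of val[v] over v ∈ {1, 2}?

111111

Trace (5 dequeues):
  [1] u=0 | in 101110 | out 010111 | prev 000000 | push {}
  [2] u=1 | in 010111 | out 111111 | prev 101110 | push {0}
  [3] u=2 | in 111111 | out 101011 | prev 000000 | push {1}
  [4] u=0 | in 111111 | out 010111 | ==
  [5] u=1 | in 111111 | out 111111 | ==

Converged values:
  [0] 010111
  [1] 111111
  [2] 101011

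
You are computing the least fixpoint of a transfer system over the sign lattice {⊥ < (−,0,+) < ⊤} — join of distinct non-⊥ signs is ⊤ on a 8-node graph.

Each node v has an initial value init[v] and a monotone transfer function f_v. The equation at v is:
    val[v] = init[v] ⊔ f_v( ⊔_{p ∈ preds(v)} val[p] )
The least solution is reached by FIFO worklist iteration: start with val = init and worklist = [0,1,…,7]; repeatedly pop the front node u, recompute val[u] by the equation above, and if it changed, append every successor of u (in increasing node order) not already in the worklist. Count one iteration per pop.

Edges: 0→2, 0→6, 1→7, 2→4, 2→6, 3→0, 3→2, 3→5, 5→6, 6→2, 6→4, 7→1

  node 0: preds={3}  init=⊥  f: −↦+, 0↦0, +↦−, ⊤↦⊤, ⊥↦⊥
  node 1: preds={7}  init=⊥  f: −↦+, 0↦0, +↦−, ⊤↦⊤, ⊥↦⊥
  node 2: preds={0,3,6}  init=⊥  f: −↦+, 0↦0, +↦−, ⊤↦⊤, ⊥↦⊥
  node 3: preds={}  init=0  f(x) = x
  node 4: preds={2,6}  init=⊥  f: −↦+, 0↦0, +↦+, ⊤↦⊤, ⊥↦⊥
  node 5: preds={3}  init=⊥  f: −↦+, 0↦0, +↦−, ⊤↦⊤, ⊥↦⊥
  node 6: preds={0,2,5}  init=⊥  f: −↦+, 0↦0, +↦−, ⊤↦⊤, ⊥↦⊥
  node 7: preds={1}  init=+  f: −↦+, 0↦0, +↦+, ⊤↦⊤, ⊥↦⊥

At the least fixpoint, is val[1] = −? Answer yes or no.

Trace (10 dequeues):
  [1] u=0 | in 0 | out 0 | prev ⊥ | push {}
  [2] u=1 | in + | out − | prev ⊥ | push {}
  [3] u=2 | in 0 | out 0 | prev ⊥ | push {}
  [4] u=3 | in ⊥ | out 0 | ==
  [5] u=4 | in 0 | out 0 | prev ⊥ | push {}
  [6] u=5 | in 0 | out 0 | prev ⊥ | push {}
  [7] u=6 | in 0 | out 0 | prev ⊥ | push {2,4}
  [8] u=7 | in − | out + | ==
  [9] u=2 | in 0 | out 0 | ==
  [10] u=4 | in 0 | out 0 | ==

Converged values:
  [0] 0
  [1] −
  [2] 0
  [3] 0
  [4] 0
  [5] 0
  [6] 0
  [7] +

yes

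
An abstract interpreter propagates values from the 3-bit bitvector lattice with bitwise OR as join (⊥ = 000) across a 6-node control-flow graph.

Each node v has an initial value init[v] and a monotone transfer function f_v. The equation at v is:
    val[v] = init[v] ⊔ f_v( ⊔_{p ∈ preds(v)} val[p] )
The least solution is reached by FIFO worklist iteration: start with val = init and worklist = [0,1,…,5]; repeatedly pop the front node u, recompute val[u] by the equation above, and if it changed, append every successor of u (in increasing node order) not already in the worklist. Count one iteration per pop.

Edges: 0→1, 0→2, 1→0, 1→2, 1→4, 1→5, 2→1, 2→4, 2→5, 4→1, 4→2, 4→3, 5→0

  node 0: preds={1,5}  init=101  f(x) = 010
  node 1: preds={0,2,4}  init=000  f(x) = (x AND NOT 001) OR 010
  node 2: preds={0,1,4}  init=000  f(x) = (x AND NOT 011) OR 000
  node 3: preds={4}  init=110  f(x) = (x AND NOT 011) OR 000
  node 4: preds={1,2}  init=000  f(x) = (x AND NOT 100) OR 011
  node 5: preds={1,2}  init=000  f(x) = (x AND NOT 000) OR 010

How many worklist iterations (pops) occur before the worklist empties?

Trace (10 dequeues):
  [1] u=0 | in 000 | out 111 | prev 101 | push {}
  [2] u=1 | in 111 | out 110 | prev 000 | push {0}
  [3] u=2 | in 111 | out 100 | prev 000 | push {1}
  [4] u=3 | in 000 | out 110 | ==
  [5] u=4 | in 110 | out 011 | prev 000 | push {2,3}
  [6] u=5 | in 110 | out 110 | prev 000 | push {}
  [7] u=0 | in 110 | out 111 | ==
  [8] u=1 | in 111 | out 110 | ==
  [9] u=2 | in 111 | out 100 | ==
  [10] u=3 | in 011 | out 110 | ==

Converged values:
  [0] 111
  [1] 110
  [2] 100
  [3] 110
  [4] 011
  [5] 110

10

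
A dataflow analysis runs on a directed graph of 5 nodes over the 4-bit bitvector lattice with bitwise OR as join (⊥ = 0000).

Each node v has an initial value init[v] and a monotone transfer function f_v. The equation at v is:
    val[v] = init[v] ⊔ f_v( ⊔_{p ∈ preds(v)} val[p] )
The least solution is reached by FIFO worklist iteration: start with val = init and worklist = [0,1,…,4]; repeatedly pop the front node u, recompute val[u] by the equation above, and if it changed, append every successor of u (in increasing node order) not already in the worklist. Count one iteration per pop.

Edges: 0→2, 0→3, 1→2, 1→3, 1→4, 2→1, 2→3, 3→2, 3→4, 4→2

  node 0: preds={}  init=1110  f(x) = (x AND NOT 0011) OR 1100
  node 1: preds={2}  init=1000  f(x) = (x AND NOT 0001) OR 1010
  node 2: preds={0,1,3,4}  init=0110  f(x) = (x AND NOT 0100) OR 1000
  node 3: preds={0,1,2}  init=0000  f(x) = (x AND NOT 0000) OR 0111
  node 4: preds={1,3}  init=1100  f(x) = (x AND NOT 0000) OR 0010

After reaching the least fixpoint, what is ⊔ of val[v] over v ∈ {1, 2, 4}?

Trace (9 dequeues):
  [1] u=0 | in 0000 | out 1110 | ==
  [2] u=1 | in 0110 | out 1110 | prev 1000 | push {}
  [3] u=2 | in 1110 | out 1110 | prev 0110 | push {1}
  [4] u=3 | in 1110 | out 1111 | prev 0000 | push {2}
  [5] u=4 | in 1111 | out 1111 | prev 1100 | push {}
  [6] u=1 | in 1110 | out 1110 | ==
  [7] u=2 | in 1111 | out 1111 | prev 1110 | push {1,3}
  [8] u=1 | in 1111 | out 1110 | ==
  [9] u=3 | in 1111 | out 1111 | ==

Converged values:
  [0] 1110
  [1] 1110
  [2] 1111
  [3] 1111
  [4] 1111

1111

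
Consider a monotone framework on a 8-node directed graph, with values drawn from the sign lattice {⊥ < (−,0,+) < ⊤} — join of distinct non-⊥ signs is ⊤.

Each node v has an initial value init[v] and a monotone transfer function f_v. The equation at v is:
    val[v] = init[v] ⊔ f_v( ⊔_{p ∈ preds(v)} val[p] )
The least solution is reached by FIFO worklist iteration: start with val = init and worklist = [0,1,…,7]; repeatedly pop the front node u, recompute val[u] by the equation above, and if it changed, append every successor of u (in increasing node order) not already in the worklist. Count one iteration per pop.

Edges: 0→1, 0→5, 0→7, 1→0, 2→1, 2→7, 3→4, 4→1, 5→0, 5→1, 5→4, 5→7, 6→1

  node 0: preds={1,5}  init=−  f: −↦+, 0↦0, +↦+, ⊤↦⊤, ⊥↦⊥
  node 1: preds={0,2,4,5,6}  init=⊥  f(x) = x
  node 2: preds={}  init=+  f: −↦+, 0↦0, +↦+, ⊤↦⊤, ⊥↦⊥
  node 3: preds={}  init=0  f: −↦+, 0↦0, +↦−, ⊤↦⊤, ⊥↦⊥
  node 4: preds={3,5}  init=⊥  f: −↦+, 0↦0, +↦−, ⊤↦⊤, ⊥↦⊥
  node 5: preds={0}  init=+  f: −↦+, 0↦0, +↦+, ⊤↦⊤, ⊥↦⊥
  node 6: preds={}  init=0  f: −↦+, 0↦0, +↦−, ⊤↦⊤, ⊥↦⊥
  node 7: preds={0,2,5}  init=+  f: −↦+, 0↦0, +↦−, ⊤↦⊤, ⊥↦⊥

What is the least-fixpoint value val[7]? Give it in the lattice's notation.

⊤

Worklist (11 pops):
  #1 pop 0: in=+ → ⊤ (was −); enqueue []
  #2 pop 1: in=⊤ → ⊤ (was ⊥); enqueue [0]
  #3 pop 2: in=⊥ → + (no change)
  #4 pop 3: in=⊥ → 0 (no change)
  #5 pop 4: in=⊤ → ⊤ (was ⊥); enqueue [1]
  #6 pop 5: in=⊤ → ⊤ (was +); enqueue [4]
  #7 pop 6: in=⊥ → 0 (no change)
  #8 pop 7: in=⊤ → ⊤ (was +); enqueue []
  #9 pop 0: in=⊤ → ⊤ (no change)
  #10 pop 1: in=⊤ → ⊤ (no change)
  #11 pop 4: in=⊤ → ⊤ (no change)

Fixpoint:
  val[0] = ⊤
  val[1] = ⊤
  val[2] = +
  val[3] = 0
  val[4] = ⊤
  val[5] = ⊤
  val[6] = 0
  val[7] = ⊤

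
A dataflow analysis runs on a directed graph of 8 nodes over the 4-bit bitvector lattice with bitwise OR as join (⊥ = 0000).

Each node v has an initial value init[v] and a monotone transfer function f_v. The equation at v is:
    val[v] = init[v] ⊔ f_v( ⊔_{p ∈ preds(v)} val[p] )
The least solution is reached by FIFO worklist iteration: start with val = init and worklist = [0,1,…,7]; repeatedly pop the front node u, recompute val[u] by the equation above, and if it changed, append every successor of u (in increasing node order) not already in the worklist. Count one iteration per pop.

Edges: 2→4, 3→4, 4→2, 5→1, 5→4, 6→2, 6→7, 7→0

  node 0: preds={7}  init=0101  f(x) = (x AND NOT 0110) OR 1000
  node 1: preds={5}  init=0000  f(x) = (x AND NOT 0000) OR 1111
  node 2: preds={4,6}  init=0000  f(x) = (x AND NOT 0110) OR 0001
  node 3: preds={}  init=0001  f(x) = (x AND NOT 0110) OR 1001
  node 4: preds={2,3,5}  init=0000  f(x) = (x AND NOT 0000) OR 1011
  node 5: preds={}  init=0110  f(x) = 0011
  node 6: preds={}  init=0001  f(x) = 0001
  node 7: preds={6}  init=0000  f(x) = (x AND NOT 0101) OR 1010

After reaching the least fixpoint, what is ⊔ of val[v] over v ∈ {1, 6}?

1111

Trace (12 dequeues):
  [1] u=0 | in 0000 | out 1101 | prev 0101 | push {}
  [2] u=1 | in 0110 | out 1111 | prev 0000 | push {}
  [3] u=2 | in 0001 | out 0001 | prev 0000 | push {}
  [4] u=3 | in 0000 | out 1001 | prev 0001 | push {}
  [5] u=4 | in 1111 | out 1111 | prev 0000 | push {2}
  [6] u=5 | in 0000 | out 0111 | prev 0110 | push {1,4}
  [7] u=6 | in 0000 | out 0001 | ==
  [8] u=7 | in 0001 | out 1010 | prev 0000 | push {0}
  [9] u=2 | in 1111 | out 1001 | prev 0001 | push {}
  [10] u=1 | in 0111 | out 1111 | ==
  [11] u=4 | in 1111 | out 1111 | ==
  [12] u=0 | in 1010 | out 1101 | ==

Converged values:
  [0] 1101
  [1] 1111
  [2] 1001
  [3] 1001
  [4] 1111
  [5] 0111
  [6] 0001
  [7] 1010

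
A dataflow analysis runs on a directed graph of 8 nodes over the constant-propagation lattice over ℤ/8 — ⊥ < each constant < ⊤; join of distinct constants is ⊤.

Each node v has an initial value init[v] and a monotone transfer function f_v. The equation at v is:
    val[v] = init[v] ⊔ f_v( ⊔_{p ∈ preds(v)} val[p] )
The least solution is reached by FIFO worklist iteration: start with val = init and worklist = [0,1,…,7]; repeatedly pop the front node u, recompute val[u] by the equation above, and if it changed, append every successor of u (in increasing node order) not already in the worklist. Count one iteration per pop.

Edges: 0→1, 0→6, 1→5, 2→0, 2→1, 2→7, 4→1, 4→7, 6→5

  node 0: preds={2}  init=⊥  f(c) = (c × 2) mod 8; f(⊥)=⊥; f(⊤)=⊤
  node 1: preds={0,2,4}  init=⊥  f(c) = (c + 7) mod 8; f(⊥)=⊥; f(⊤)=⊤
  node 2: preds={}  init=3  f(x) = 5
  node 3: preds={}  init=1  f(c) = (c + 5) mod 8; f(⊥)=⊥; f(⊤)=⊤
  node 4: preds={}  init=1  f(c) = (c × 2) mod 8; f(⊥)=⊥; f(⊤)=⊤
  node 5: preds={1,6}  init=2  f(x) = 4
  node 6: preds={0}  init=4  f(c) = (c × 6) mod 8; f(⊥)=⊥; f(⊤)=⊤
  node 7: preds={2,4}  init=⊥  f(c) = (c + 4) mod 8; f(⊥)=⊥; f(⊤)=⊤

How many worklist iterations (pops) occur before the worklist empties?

12

Trace (12 dequeues):
  [1] u=0 | in 3 | out 6 | prev ⊥ | push {}
  [2] u=1 | in ⊤ | out ⊤ | prev ⊥ | push {}
  [3] u=2 | in ⊥ | out ⊤ | prev 3 | push {0,1}
  [4] u=3 | in ⊥ | out 1 | ==
  [5] u=4 | in ⊥ | out 1 | ==
  [6] u=5 | in ⊤ | out ⊤ | prev 2 | push {}
  [7] u=6 | in 6 | out 4 | ==
  [8] u=7 | in ⊤ | out ⊤ | prev ⊥ | push {}
  [9] u=0 | in ⊤ | out ⊤ | prev 6 | push {6}
  [10] u=1 | in ⊤ | out ⊤ | ==
  [11] u=6 | in ⊤ | out ⊤ | prev 4 | push {5}
  [12] u=5 | in ⊤ | out ⊤ | ==

Converged values:
  [0] ⊤
  [1] ⊤
  [2] ⊤
  [3] 1
  [4] 1
  [5] ⊤
  [6] ⊤
  [7] ⊤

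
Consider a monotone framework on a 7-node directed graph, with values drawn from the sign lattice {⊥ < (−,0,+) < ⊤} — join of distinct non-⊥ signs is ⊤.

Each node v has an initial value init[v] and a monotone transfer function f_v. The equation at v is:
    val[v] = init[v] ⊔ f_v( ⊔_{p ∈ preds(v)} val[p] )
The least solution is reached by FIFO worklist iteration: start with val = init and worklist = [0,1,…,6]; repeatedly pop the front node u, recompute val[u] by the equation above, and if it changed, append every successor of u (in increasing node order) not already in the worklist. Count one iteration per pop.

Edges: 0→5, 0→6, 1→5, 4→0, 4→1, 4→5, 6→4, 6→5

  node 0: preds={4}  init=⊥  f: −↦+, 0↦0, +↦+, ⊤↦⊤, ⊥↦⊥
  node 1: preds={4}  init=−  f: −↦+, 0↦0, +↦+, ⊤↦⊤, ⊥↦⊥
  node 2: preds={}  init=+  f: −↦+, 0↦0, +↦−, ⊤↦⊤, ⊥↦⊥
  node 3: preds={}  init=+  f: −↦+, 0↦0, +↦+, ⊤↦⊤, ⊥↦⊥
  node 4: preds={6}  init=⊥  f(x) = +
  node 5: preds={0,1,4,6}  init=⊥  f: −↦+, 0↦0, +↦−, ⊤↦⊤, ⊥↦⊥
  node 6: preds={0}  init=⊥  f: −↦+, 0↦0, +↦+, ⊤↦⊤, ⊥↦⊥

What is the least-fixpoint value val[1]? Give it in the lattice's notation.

Worklist (13 pops):
  #1 pop 0: in=⊥ → ⊥ (no change)
  #2 pop 1: in=⊥ → − (no change)
  #3 pop 2: in=⊥ → + (no change)
  #4 pop 3: in=⊥ → + (no change)
  #5 pop 4: in=⊥ → + (was ⊥); enqueue [0,1]
  #6 pop 5: in=⊤ → ⊤ (was ⊥); enqueue []
  #7 pop 6: in=⊥ → ⊥ (no change)
  #8 pop 0: in=+ → + (was ⊥); enqueue [5,6]
  #9 pop 1: in=+ → ⊤ (was −); enqueue []
  #10 pop 5: in=⊤ → ⊤ (no change)
  #11 pop 6: in=+ → + (was ⊥); enqueue [4,5]
  #12 pop 4: in=+ → + (no change)
  #13 pop 5: in=⊤ → ⊤ (no change)

Fixpoint:
  val[0] = +
  val[1] = ⊤
  val[2] = +
  val[3] = +
  val[4] = +
  val[5] = ⊤
  val[6] = +

⊤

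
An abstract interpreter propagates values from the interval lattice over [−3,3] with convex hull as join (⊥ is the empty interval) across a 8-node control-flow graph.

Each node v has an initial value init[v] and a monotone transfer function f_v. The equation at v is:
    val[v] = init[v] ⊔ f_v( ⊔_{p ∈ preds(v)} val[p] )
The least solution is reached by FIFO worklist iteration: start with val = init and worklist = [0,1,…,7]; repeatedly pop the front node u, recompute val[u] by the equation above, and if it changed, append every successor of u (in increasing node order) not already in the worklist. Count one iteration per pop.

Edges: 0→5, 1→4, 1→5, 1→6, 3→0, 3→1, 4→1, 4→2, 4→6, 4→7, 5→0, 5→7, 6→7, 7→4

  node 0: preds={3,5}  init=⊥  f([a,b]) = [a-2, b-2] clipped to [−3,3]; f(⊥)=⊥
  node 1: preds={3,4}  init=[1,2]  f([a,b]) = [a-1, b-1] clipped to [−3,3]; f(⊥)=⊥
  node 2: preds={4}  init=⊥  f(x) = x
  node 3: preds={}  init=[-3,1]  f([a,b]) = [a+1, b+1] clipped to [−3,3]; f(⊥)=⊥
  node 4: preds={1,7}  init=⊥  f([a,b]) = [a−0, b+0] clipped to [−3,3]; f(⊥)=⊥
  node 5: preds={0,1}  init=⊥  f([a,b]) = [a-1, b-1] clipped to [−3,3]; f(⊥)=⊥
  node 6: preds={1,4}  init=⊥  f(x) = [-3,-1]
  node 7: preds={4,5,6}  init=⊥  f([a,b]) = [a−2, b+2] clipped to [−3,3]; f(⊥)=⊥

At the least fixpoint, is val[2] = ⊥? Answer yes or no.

no

Iteration log — 16 steps:
  step 1. node 0  ⊔preds=[-3,1]  new=[-3,-1]  old=⊥  +wl: 
  step 2. node 1  ⊔preds=[-3,1]  new=[-3,2]  old=[1,2]  +wl: 
  step 3. node 2  ⊔preds=⊥  new=⊥  stable
  step 4. node 3  ⊔preds=⊥  new=[-3,1]  stable
  step 5. node 4  ⊔preds=[-3,2]  new=[-3,2]  old=⊥  +wl: 1,2
  step 6. node 5  ⊔preds=[-3,2]  new=[-3,1]  old=⊥  +wl: 0
  step 7. node 6  ⊔preds=[-3,2]  new=[-3,-1]  old=⊥  +wl: 
  step 8. node 7  ⊔preds=[-3,2]  new=[-3,3]  old=⊥  +wl: 4
  step 9. node 1  ⊔preds=[-3,2]  new=[-3,2]  stable
  step 10. node 2  ⊔preds=[-3,2]  new=[-3,2]  old=⊥  +wl: 
  step 11. node 0  ⊔preds=[-3,1]  new=[-3,-1]  stable
  step 12. node 4  ⊔preds=[-3,3]  new=[-3,3]  old=[-3,2]  +wl: 1,2,6,7
  step 13. node 1  ⊔preds=[-3,3]  new=[-3,2]  stable
  step 14. node 2  ⊔preds=[-3,3]  new=[-3,3]  old=[-3,2]  +wl: 
  step 15. node 6  ⊔preds=[-3,3]  new=[-3,-1]  stable
  step 16. node 7  ⊔preds=[-3,3]  new=[-3,3]  stable

Least fixpoint reached:
  node 0: [-3,-1]
  node 1: [-3,2]
  node 2: [-3,3]
  node 3: [-3,1]
  node 4: [-3,3]
  node 5: [-3,1]
  node 6: [-3,-1]
  node 7: [-3,3]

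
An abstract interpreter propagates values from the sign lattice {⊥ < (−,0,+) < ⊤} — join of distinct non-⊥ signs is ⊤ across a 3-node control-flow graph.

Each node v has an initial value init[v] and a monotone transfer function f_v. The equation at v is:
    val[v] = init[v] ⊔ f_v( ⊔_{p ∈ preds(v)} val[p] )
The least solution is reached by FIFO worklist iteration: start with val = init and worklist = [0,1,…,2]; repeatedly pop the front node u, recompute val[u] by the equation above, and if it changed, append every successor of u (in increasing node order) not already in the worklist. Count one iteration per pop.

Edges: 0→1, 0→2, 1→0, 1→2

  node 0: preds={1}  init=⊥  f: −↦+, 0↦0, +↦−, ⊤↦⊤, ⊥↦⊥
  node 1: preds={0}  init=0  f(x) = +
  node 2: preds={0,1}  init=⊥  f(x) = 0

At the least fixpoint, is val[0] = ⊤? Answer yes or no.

Worklist (6 pops):
  #1 pop 0: in=0 → 0 (was ⊥); enqueue []
  #2 pop 1: in=0 → ⊤ (was 0); enqueue [0]
  #3 pop 2: in=⊤ → 0 (was ⊥); enqueue []
  #4 pop 0: in=⊤ → ⊤ (was 0); enqueue [1,2]
  #5 pop 1: in=⊤ → ⊤ (no change)
  #6 pop 2: in=⊤ → 0 (no change)

Fixpoint:
  val[0] = ⊤
  val[1] = ⊤
  val[2] = 0

yes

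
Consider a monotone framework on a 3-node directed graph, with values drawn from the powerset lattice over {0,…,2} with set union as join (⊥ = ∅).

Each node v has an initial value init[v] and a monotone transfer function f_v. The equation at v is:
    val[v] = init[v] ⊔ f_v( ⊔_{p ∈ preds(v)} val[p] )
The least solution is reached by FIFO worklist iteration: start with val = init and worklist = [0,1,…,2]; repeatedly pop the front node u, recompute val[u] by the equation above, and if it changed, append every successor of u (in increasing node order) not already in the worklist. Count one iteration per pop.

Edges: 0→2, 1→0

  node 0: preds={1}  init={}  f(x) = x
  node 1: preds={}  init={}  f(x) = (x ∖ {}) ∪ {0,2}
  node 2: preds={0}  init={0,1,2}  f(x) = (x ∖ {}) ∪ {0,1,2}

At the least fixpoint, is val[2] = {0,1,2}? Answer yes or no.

yes

Iteration log — 5 steps:
  step 1. node 0  ⊔preds={}  new={}  stable
  step 2. node 1  ⊔preds={}  new={0,2}  old={}  +wl: 0
  step 3. node 2  ⊔preds={}  new={0,1,2}  stable
  step 4. node 0  ⊔preds={0,2}  new={0,2}  old={}  +wl: 2
  step 5. node 2  ⊔preds={0,2}  new={0,1,2}  stable

Least fixpoint reached:
  node 0: {0,2}
  node 1: {0,2}
  node 2: {0,1,2}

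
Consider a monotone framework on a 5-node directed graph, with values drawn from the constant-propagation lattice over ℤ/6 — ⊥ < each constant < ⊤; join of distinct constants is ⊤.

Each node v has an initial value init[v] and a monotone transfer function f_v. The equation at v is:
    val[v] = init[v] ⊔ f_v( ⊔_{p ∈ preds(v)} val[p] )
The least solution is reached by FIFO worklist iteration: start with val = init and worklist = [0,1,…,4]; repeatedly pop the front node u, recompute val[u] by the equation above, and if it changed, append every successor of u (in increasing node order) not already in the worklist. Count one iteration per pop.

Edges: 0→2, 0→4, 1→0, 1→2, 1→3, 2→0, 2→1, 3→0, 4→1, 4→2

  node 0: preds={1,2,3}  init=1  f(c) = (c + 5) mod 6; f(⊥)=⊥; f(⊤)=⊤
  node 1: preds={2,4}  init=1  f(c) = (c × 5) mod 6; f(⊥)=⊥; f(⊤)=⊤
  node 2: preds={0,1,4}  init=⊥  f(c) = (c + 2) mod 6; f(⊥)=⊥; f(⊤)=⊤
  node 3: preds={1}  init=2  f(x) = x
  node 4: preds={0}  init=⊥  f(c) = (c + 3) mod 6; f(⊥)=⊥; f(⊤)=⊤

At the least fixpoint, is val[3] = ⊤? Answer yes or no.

yes

Trace (10 dequeues):
  [1] u=0 | in ⊤ | out ⊤ | prev 1 | push {}
  [2] u=1 | in ⊥ | out 1 | ==
  [3] u=2 | in ⊤ | out ⊤ | prev ⊥ | push {0,1}
  [4] u=3 | in 1 | out ⊤ | prev 2 | push {}
  [5] u=4 | in ⊤ | out ⊤ | prev ⊥ | push {2}
  [6] u=0 | in ⊤ | out ⊤ | ==
  [7] u=1 | in ⊤ | out ⊤ | prev 1 | push {0,3}
  [8] u=2 | in ⊤ | out ⊤ | ==
  [9] u=0 | in ⊤ | out ⊤ | ==
  [10] u=3 | in ⊤ | out ⊤ | ==

Converged values:
  [0] ⊤
  [1] ⊤
  [2] ⊤
  [3] ⊤
  [4] ⊤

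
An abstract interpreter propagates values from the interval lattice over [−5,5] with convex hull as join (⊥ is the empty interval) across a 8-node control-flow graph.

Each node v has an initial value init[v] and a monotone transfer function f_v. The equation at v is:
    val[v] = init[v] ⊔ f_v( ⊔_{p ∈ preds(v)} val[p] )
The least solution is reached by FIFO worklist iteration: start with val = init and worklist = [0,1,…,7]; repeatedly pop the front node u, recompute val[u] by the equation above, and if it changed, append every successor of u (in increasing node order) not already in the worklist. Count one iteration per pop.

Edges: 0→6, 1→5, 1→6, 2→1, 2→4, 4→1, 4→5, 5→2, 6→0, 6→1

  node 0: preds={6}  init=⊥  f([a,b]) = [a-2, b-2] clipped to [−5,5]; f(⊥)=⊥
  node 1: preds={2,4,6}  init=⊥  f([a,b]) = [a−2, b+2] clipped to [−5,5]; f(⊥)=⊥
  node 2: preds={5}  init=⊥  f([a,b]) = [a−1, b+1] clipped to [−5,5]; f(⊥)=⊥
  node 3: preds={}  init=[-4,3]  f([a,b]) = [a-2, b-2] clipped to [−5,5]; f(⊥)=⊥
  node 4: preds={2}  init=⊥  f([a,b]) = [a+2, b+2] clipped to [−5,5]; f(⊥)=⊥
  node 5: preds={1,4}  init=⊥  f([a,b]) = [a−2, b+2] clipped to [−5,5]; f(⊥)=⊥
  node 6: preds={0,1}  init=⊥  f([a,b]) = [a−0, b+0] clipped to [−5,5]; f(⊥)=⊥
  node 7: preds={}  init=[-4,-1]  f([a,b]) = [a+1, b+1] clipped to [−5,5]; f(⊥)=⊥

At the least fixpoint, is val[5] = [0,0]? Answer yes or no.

Trace (8 dequeues):
  [1] u=0 | in ⊥ | out ⊥ | ==
  [2] u=1 | in ⊥ | out ⊥ | ==
  [3] u=2 | in ⊥ | out ⊥ | ==
  [4] u=3 | in ⊥ | out [-4,3] | ==
  [5] u=4 | in ⊥ | out ⊥ | ==
  [6] u=5 | in ⊥ | out ⊥ | ==
  [7] u=6 | in ⊥ | out ⊥ | ==
  [8] u=7 | in ⊥ | out [-4,-1] | ==

Converged values:
  [0] ⊥
  [1] ⊥
  [2] ⊥
  [3] [-4,3]
  [4] ⊥
  [5] ⊥
  [6] ⊥
  [7] [-4,-1]

no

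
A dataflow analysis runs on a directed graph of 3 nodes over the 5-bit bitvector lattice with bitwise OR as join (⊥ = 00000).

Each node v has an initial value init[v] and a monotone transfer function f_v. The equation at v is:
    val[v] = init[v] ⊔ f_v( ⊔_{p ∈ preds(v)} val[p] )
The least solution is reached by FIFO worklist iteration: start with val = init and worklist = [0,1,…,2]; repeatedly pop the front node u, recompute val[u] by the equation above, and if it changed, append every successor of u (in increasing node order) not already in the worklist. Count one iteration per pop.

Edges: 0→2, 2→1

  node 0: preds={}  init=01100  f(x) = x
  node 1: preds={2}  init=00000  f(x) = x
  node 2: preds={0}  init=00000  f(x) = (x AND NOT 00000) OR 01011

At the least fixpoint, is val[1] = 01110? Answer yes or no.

no

Iteration log — 4 steps:
  step 1. node 0  ⊔preds=00000  new=01100  stable
  step 2. node 1  ⊔preds=00000  new=00000  stable
  step 3. node 2  ⊔preds=01100  new=01111  old=00000  +wl: 1
  step 4. node 1  ⊔preds=01111  new=01111  old=00000  +wl: 

Least fixpoint reached:
  node 0: 01100
  node 1: 01111
  node 2: 01111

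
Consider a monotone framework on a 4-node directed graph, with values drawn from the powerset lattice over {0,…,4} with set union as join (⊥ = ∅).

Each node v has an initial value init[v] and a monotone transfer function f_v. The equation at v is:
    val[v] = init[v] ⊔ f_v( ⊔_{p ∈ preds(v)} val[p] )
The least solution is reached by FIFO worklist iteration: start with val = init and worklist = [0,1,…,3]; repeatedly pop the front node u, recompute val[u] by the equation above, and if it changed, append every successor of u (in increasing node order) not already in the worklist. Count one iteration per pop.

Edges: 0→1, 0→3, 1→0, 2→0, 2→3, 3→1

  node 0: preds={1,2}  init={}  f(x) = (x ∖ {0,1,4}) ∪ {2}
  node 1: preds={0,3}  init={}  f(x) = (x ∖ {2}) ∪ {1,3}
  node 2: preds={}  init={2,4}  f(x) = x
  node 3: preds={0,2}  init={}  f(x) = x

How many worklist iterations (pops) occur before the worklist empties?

Trace (9 dequeues):
  [1] u=0 | in {2,4} | out {2} | prev {} | push {}
  [2] u=1 | in {2} | out {1,3} | prev {} | push {0}
  [3] u=2 | in {} | out {2,4} | ==
  [4] u=3 | in {2,4} | out {2,4} | prev {} | push {1}
  [5] u=0 | in {1,2,3,4} | out {2,3} | prev {2} | push {3}
  [6] u=1 | in {2,3,4} | out {1,3,4} | prev {1,3} | push {0}
  [7] u=3 | in {2,3,4} | out {2,3,4} | prev {2,4} | push {1}
  [8] u=0 | in {1,2,3,4} | out {2,3} | ==
  [9] u=1 | in {2,3,4} | out {1,3,4} | ==

Converged values:
  [0] {2,3}
  [1] {1,3,4}
  [2] {2,4}
  [3] {2,3,4}

9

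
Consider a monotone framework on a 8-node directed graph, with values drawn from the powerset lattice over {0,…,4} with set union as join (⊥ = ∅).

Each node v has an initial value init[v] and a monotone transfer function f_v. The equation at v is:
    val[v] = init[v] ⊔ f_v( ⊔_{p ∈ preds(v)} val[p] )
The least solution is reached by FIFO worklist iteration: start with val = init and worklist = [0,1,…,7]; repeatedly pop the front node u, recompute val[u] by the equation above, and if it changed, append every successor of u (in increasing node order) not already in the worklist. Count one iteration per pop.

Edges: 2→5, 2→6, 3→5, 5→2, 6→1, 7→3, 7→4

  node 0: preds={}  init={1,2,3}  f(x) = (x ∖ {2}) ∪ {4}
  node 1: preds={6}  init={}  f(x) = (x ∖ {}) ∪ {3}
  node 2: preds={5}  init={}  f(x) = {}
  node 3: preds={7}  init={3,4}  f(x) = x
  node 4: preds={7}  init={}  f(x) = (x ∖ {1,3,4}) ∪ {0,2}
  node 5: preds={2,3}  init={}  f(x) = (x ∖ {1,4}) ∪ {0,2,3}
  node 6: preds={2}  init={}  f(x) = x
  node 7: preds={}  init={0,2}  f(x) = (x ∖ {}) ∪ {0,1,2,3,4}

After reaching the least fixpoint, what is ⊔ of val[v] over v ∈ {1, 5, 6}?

{0,2,3}

Iteration log — 12 steps:
  step 1. node 0  ⊔preds={}  new={1,2,3,4}  old={1,2,3}  +wl: 
  step 2. node 1  ⊔preds={}  new={3}  old={}  +wl: 
  step 3. node 2  ⊔preds={}  new={}  stable
  step 4. node 3  ⊔preds={0,2}  new={0,2,3,4}  old={3,4}  +wl: 
  step 5. node 4  ⊔preds={0,2}  new={0,2}  old={}  +wl: 
  step 6. node 5  ⊔preds={0,2,3,4}  new={0,2,3}  old={}  +wl: 2
  step 7. node 6  ⊔preds={}  new={}  stable
  step 8. node 7  ⊔preds={}  new={0,1,2,3,4}  old={0,2}  +wl: 3,4
  step 9. node 2  ⊔preds={0,2,3}  new={}  stable
  step 10. node 3  ⊔preds={0,1,2,3,4}  new={0,1,2,3,4}  old={0,2,3,4}  +wl: 5
  step 11. node 4  ⊔preds={0,1,2,3,4}  new={0,2}  stable
  step 12. node 5  ⊔preds={0,1,2,3,4}  new={0,2,3}  stable

Least fixpoint reached:
  node 0: {1,2,3,4}
  node 1: {3}
  node 2: {}
  node 3: {0,1,2,3,4}
  node 4: {0,2}
  node 5: {0,2,3}
  node 6: {}
  node 7: {0,1,2,3,4}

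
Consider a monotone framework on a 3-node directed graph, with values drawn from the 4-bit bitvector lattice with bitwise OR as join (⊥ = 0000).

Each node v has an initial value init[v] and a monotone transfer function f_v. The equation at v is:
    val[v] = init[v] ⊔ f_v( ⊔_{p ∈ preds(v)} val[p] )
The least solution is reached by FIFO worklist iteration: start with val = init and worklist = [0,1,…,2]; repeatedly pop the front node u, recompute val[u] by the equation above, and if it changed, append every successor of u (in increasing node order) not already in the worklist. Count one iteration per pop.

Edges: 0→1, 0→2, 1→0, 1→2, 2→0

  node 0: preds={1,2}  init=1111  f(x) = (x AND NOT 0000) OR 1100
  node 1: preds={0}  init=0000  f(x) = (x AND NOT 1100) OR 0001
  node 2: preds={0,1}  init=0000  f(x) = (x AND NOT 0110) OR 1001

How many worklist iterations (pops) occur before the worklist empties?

Trace (4 dequeues):
  [1] u=0 | in 0000 | out 1111 | ==
  [2] u=1 | in 1111 | out 0011 | prev 0000 | push {0}
  [3] u=2 | in 1111 | out 1001 | prev 0000 | push {}
  [4] u=0 | in 1011 | out 1111 | ==

Converged values:
  [0] 1111
  [1] 0011
  [2] 1001

4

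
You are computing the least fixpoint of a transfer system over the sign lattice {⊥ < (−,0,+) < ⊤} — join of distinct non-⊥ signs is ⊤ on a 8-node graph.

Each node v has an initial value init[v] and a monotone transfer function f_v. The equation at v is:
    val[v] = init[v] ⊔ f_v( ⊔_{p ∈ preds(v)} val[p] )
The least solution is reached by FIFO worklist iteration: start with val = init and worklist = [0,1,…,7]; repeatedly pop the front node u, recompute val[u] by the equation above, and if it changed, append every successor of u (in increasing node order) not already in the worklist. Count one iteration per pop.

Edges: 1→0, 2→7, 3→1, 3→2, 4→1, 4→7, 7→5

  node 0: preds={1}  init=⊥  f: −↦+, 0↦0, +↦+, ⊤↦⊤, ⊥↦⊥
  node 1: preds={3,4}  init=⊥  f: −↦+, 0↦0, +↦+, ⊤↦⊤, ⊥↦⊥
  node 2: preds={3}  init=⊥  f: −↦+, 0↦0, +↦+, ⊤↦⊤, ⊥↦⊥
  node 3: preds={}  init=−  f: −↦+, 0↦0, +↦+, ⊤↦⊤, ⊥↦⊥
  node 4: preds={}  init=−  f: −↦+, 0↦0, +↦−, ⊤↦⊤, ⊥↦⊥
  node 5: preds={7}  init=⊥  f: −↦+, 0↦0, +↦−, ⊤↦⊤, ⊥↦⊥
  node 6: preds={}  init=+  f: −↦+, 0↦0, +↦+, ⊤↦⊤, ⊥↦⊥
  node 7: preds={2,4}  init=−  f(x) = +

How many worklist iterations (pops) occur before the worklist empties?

Worklist (10 pops):
  #1 pop 0: in=⊥ → ⊥ (no change)
  #2 pop 1: in=− → + (was ⊥); enqueue [0]
  #3 pop 2: in=− → + (was ⊥); enqueue []
  #4 pop 3: in=⊥ → − (no change)
  #5 pop 4: in=⊥ → − (no change)
  #6 pop 5: in=− → + (was ⊥); enqueue []
  #7 pop 6: in=⊥ → + (no change)
  #8 pop 7: in=⊤ → ⊤ (was −); enqueue [5]
  #9 pop 0: in=+ → + (was ⊥); enqueue []
  #10 pop 5: in=⊤ → ⊤ (was +); enqueue []

Fixpoint:
  val[0] = +
  val[1] = +
  val[2] = +
  val[3] = −
  val[4] = −
  val[5] = ⊤
  val[6] = +
  val[7] = ⊤

10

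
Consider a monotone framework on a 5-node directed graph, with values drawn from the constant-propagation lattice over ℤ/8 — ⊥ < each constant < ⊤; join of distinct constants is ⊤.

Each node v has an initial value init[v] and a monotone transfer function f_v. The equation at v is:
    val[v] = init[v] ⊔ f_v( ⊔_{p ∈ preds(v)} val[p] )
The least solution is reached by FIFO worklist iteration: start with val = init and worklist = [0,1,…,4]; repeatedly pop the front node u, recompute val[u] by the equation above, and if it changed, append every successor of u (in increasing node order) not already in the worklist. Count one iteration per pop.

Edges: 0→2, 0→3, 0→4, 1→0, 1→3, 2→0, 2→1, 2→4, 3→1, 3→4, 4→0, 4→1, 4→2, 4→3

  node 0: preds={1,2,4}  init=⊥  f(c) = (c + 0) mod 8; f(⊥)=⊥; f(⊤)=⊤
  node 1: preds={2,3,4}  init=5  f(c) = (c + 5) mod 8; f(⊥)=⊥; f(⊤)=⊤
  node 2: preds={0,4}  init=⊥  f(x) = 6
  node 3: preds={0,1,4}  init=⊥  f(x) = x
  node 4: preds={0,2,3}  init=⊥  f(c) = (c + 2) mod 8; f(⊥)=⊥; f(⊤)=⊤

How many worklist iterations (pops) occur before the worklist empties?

12

Trace (12 dequeues):
  [1] u=0 | in 5 | out 5 | prev ⊥ | push {}
  [2] u=1 | in ⊥ | out 5 | ==
  [3] u=2 | in 5 | out 6 | prev ⊥ | push {0,1}
  [4] u=3 | in 5 | out 5 | prev ⊥ | push {}
  [5] u=4 | in ⊤ | out ⊤ | prev ⊥ | push {2,3}
  [6] u=0 | in ⊤ | out ⊤ | prev 5 | push {4}
  [7] u=1 | in ⊤ | out ⊤ | prev 5 | push {0}
  [8] u=2 | in ⊤ | out 6 | ==
  [9] u=3 | in ⊤ | out ⊤ | prev 5 | push {1}
  [10] u=4 | in ⊤ | out ⊤ | ==
  [11] u=0 | in ⊤ | out ⊤ | ==
  [12] u=1 | in ⊤ | out ⊤ | ==

Converged values:
  [0] ⊤
  [1] ⊤
  [2] 6
  [3] ⊤
  [4] ⊤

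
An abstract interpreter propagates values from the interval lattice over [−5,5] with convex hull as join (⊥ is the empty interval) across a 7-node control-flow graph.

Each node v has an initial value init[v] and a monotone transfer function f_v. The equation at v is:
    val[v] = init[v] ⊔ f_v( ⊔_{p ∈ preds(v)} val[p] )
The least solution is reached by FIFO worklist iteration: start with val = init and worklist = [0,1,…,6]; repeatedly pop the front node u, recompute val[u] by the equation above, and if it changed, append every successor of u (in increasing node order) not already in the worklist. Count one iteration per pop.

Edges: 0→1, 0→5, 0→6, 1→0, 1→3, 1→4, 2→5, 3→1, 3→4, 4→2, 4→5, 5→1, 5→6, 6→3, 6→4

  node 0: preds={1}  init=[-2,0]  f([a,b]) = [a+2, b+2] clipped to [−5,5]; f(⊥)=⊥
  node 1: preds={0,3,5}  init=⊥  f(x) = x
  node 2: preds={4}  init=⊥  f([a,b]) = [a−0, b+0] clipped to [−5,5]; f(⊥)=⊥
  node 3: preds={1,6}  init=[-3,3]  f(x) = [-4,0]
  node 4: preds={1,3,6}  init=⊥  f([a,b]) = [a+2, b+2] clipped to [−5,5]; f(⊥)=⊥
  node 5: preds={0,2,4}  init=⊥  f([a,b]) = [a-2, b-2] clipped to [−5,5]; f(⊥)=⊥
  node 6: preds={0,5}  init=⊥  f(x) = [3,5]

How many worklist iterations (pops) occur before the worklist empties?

15

Worklist (15 pops):
  #1 pop 0: in=⊥ → [-2,0] (no change)
  #2 pop 1: in=[-3,3] → [-3,3] (was ⊥); enqueue [0]
  #3 pop 2: in=⊥ → ⊥ (no change)
  #4 pop 3: in=[-3,3] → [-4,3] (was [-3,3]); enqueue [1]
  #5 pop 4: in=[-4,3] → [-2,5] (was ⊥); enqueue [2]
  #6 pop 5: in=[-2,5] → [-4,3] (was ⊥); enqueue []
  #7 pop 6: in=[-4,3] → [3,5] (was ⊥); enqueue [3,4]
  #8 pop 0: in=[-3,3] → [-2,5] (was [-2,0]); enqueue [5,6]
  #9 pop 1: in=[-4,5] → [-4,5] (was [-3,3]); enqueue [0]
  #10 pop 2: in=[-2,5] → [-2,5] (was ⊥); enqueue []
  #11 pop 3: in=[-4,5] → [-4,3] (no change)
  #12 pop 4: in=[-4,5] → [-2,5] (no change)
  #13 pop 5: in=[-2,5] → [-4,3] (no change)
  #14 pop 6: in=[-4,5] → [3,5] (no change)
  #15 pop 0: in=[-4,5] → [-2,5] (no change)

Fixpoint:
  val[0] = [-2,5]
  val[1] = [-4,5]
  val[2] = [-2,5]
  val[3] = [-4,3]
  val[4] = [-2,5]
  val[5] = [-4,3]
  val[6] = [3,5]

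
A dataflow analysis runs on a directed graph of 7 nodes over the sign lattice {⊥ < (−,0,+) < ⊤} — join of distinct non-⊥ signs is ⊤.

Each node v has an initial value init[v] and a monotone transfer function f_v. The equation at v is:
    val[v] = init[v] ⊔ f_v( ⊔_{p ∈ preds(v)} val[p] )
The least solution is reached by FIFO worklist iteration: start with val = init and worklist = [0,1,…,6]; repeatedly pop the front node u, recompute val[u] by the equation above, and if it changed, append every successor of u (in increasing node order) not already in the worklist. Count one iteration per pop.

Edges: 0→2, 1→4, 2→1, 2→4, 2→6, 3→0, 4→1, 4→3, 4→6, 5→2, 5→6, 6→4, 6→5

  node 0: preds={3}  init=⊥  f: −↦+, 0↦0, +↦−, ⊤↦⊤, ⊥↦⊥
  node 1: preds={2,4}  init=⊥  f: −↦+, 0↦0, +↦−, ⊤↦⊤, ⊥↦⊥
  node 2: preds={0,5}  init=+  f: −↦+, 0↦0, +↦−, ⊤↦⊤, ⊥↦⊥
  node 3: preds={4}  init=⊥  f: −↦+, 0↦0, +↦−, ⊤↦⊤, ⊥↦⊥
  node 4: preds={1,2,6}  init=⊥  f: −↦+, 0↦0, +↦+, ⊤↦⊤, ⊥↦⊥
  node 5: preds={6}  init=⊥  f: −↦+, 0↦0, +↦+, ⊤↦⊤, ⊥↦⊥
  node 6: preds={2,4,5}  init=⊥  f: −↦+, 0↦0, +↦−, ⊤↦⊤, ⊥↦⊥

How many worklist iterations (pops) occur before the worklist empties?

Trace (16 dequeues):
  [1] u=0 | in ⊥ | out ⊥ | ==
  [2] u=1 | in + | out − | prev ⊥ | push {}
  [3] u=2 | in ⊥ | out + | ==
  [4] u=3 | in ⊥ | out ⊥ | ==
  [5] u=4 | in ⊤ | out ⊤ | prev ⊥ | push {1,3}
  [6] u=5 | in ⊥ | out ⊥ | ==
  [7] u=6 | in ⊤ | out ⊤ | prev ⊥ | push {4,5}
  [8] u=1 | in ⊤ | out ⊤ | prev − | push {}
  [9] u=3 | in ⊤ | out ⊤ | prev ⊥ | push {0}
  [10] u=4 | in ⊤ | out ⊤ | ==
  [11] u=5 | in ⊤ | out ⊤ | prev ⊥ | push {2,6}
  [12] u=0 | in ⊤ | out ⊤ | prev ⊥ | push {}
  [13] u=2 | in ⊤ | out ⊤ | prev + | push {1,4}
  [14] u=6 | in ⊤ | out ⊤ | ==
  [15] u=1 | in ⊤ | out ⊤ | ==
  [16] u=4 | in ⊤ | out ⊤ | ==

Converged values:
  [0] ⊤
  [1] ⊤
  [2] ⊤
  [3] ⊤
  [4] ⊤
  [5] ⊤
  [6] ⊤

16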